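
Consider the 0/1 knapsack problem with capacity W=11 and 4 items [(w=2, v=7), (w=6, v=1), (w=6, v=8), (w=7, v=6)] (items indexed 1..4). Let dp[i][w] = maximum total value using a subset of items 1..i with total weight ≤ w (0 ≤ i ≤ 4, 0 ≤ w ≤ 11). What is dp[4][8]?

i\w   0   1   2   3   4   5   6   7   8   9  10  11
  0   0   0   0   0   0   0   0   0   0   0   0   0
  1   0   0   7   7   7   7   7   7   7   7   7   7
  2   0   0   7   7   7   7   7   7   8   8   8   8
  3   0   0   7   7   7   7   8   8  15  15  15  15
  4   0   0   7   7   7   7   8   8  15  15  15  15

15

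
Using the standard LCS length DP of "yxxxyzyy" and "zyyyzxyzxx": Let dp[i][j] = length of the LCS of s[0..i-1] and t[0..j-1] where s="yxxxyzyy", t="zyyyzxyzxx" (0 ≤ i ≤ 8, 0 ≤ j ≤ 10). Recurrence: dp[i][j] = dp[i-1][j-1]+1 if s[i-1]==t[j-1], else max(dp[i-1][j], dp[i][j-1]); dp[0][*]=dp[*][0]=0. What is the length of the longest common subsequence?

   ''  z  y  y  y  z  x  y  z  x  x
''  0  0  0  0  0  0  0  0  0  0  0
 y  0  0  1  1  1  1  1  1  1  1  1
 x  0  0  1  1  1  1  2  2  2  2  2
 x  0  0  1  1  1  1  2  2  2  3  3
 x  0  0  1  1  1  1  2  2  2  3  4
 y  0  0  1  2  2  2  2  3  3  3  4
 z  0  1  1  2  2  3  3  3  4  4  4
 y  0  1  2  2  3  3  3  4  4  4  4
 y  0  1  2  3  3  3  3  4  4  4  4

4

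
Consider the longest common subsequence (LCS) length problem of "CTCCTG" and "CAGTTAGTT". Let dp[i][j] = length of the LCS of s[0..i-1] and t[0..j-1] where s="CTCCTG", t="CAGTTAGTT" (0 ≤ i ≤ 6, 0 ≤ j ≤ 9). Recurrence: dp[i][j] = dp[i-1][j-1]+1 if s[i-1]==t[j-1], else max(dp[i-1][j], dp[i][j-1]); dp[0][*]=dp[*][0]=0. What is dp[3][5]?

2

   ''  C  A  G  T  T  A  G  T  T
''  0  0  0  0  0  0  0  0  0  0
 C  0  1  1  1  1  1  1  1  1  1
 T  0  1  1  1  2  2  2  2  2  2
 C  0  1  1  1  2  2  2  2  2  2
 C  0  1  1  1  2  2  2  2  2  2
 T  0  1  1  1  2  3  3  3  3  3
 G  0  1  1  2  2  3  3  4  4  4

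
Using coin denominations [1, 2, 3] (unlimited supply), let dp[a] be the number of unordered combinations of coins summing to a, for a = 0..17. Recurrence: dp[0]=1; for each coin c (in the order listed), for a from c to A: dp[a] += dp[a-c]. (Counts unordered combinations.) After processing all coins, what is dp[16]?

after  coin     0     1     2     3     4     5     6     7     8     9    10    11    12    13    14    15    16    17
          1     1     1     1     1     1     1     1     1     1     1     1     1     1     1     1     1     1     1
          2     1     1     2     2     3     3     4     4     5     5     6     6     7     7     8     8     9     9
          3     1     1     2     3     4     5     7     8    10    12    14    16    19    21    24    27    30    33

30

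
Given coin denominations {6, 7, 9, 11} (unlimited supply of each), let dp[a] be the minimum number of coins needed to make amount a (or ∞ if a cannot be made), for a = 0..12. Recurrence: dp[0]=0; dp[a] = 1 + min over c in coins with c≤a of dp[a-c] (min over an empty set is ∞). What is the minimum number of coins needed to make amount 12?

2

 a  0  1  2  3  4  5  6  7  8  9 10 11 12
dp  0  -  -  -  -  -  1  1  -  1  -  1  2
(- denotes ∞ / unreachable)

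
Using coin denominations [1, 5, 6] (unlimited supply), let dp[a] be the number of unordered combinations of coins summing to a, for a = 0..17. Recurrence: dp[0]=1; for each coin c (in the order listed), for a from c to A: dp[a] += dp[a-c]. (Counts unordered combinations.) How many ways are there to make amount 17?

after  coin     0     1     2     3     4     5     6     7     8     9    10    11    12    13    14    15    16    17
          1     1     1     1     1     1     1     1     1     1     1     1     1     1     1     1     1     1     1
          5     1     1     1     1     1     2     2     2     2     2     3     3     3     3     3     4     4     4
          6     1     1     1     1     1     2     3     3     3     3     4     5     6     6     6     7     8     9

9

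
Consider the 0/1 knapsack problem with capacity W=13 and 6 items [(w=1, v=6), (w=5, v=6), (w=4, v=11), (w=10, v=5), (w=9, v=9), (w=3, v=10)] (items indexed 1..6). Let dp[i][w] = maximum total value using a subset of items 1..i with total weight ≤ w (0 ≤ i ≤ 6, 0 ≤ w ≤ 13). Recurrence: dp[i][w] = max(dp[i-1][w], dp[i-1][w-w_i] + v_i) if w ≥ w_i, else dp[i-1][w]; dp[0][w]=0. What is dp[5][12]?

23

i\w   0   1   2   3   4   5   6   7   8   9  10  11  12  13
  0   0   0   0   0   0   0   0   0   0   0   0   0   0   0
  1   0   6   6   6   6   6   6   6   6   6   6   6   6   6
  2   0   6   6   6   6   6  12  12  12  12  12  12  12  12
  3   0   6   6   6  11  17  17  17  17  17  23  23  23  23
  4   0   6   6   6  11  17  17  17  17  17  23  23  23  23
  5   0   6   6   6  11  17  17  17  17  17  23  23  23  23
  6   0   6   6  10  16  17  17  21  27  27  27  27  27  33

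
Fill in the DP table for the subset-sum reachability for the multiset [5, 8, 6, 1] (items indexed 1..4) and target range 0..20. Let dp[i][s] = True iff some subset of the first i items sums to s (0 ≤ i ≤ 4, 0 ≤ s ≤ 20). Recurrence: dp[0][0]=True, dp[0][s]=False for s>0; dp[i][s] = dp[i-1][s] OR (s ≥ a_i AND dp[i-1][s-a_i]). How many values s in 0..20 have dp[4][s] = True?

14

i\s   0   1   2   3   4   5   6   7   8   9  10  11  12  13  14  15  16  17  18  19  20
  0   T   F   F   F   F   F   F   F   F   F   F   F   F   F   F   F   F   F   F   F   F
  1   T   F   F   F   F   T   F   F   F   F   F   F   F   F   F   F   F   F   F   F   F
  2   T   F   F   F   F   T   F   F   T   F   F   F   F   T   F   F   F   F   F   F   F
  3   T   F   F   F   F   T   T   F   T   F   F   T   F   T   T   F   F   F   F   T   F
  4   T   T   F   F   F   T   T   T   T   T   F   T   T   T   T   T   F   F   F   T   T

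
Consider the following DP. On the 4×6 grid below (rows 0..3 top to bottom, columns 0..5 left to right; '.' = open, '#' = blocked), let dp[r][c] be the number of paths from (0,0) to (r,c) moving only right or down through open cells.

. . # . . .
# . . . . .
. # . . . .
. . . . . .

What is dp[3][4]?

6

r\c   0   1   2   3   4   5
  0   1   1   0   0   0   0
  1   0   1   1   1   1   1
  2   0   0   1   2   3   4
  3   0   0   1   3   6  10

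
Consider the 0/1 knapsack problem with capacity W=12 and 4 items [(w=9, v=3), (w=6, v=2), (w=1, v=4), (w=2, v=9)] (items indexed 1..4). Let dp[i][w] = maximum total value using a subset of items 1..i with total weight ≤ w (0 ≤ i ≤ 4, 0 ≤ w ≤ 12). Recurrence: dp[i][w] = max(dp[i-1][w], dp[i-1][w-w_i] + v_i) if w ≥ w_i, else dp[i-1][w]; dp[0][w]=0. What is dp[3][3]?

i\w   0   1   2   3   4   5   6   7   8   9  10  11  12
  0   0   0   0   0   0   0   0   0   0   0   0   0   0
  1   0   0   0   0   0   0   0   0   0   3   3   3   3
  2   0   0   0   0   0   0   2   2   2   3   3   3   3
  3   0   4   4   4   4   4   4   6   6   6   7   7   7
  4   0   4   9  13  13  13  13  13  13  15  15  15  16

4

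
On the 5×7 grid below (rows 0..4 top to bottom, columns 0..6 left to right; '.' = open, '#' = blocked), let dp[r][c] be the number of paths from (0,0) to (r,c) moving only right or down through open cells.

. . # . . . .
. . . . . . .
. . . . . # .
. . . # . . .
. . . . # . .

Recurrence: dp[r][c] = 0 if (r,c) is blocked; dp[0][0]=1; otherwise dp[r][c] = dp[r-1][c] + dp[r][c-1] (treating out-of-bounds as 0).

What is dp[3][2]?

r\c   0   1   2   3   4   5   6
  0   1   1   0   0   0   0   0
  1   1   2   2   2   2   2   2
  2   1   3   5   7   9   0   2
  3   1   4   9   0   9   9  11
  4   1   5  14  14   0   9  20

9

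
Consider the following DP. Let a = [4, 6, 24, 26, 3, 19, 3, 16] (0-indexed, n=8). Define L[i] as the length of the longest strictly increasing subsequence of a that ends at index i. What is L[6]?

   i    0    1    2    3    4    5    6    7
a[i]    4    6   24   26    3   19    3   16
L[i]    1    2    3    4    1    3    1    3

1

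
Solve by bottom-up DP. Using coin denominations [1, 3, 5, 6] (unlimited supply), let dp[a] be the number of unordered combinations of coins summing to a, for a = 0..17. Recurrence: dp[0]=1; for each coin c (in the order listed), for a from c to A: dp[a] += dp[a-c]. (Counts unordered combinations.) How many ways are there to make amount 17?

after  coin     0     1     2     3     4     5     6     7     8     9    10    11    12    13    14    15    16    17
          1     1     1     1     1     1     1     1     1     1     1     1     1     1     1     1     1     1     1
          3     1     1     1     2     2     2     3     3     3     4     4     4     5     5     5     6     6     6
          5     1     1     1     2     2     3     4     4     5     6     7     8     9    10    11    13    14    15
          6     1     1     1     2     2     3     5     5     6     8     9    11    14    15    17    21    23    26

26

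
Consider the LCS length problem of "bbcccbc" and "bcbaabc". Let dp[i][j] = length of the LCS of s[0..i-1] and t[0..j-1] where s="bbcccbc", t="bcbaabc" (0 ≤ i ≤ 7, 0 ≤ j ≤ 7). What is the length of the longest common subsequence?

4

   ''  b  c  b  a  a  b  c
''  0  0  0  0  0  0  0  0
 b  0  1  1  1  1  1  1  1
 b  0  1  1  2  2  2  2  2
 c  0  1  2  2  2  2  2  3
 c  0  1  2  2  2  2  2  3
 c  0  1  2  2  2  2  2  3
 b  0  1  2  3  3  3  3  3
 c  0  1  2  3  3  3  3  4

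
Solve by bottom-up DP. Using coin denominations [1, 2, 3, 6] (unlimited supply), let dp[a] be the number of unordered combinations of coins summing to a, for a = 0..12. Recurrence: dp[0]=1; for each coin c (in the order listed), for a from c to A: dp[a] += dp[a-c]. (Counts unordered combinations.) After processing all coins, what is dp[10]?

18

after  coin     0     1     2     3     4     5     6     7     8     9    10    11    12
          1     1     1     1     1     1     1     1     1     1     1     1     1     1
          2     1     1     2     2     3     3     4     4     5     5     6     6     7
          3     1     1     2     3     4     5     7     8    10    12    14    16    19
          6     1     1     2     3     4     5     8     9    12    15    18    21    27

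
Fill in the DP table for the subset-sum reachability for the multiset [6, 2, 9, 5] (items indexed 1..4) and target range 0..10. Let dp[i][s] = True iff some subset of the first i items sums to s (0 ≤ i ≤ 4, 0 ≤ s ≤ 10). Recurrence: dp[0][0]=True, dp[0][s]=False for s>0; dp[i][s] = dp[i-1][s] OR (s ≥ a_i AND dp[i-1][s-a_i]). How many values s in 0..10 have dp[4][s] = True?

i\s   0   1   2   3   4   5   6   7   8   9  10
  0   T   F   F   F   F   F   F   F   F   F   F
  1   T   F   F   F   F   F   T   F   F   F   F
  2   T   F   T   F   F   F   T   F   T   F   F
  3   T   F   T   F   F   F   T   F   T   T   F
  4   T   F   T   F   F   T   T   T   T   T   F

7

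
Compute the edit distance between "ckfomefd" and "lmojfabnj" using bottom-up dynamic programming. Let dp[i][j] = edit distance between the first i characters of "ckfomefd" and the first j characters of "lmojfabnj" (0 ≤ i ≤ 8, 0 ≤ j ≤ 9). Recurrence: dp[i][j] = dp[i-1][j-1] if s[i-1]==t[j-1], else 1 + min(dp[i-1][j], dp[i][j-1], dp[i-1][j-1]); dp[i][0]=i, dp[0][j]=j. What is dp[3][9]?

8

   ''  l  m  o  j  f  a  b  n  j
''  0  1  2  3  4  5  6  7  8  9
 c  1  1  2  3  4  5  6  7  8  9
 k  2  2  2  3  4  5  6  7  8  9
 f  3  3  3  3  4  4  5  6  7  8
 o  4  4  4  3  4  5  5  6  7  8
 m  5  5  4  4  4  5  6  6  7  8
 e  6  6  5  5  5  5  6  7  7  8
 f  7  7  6  6  6  5  6  7  8  8
 d  8  8  7  7  7  6  6  7  8  9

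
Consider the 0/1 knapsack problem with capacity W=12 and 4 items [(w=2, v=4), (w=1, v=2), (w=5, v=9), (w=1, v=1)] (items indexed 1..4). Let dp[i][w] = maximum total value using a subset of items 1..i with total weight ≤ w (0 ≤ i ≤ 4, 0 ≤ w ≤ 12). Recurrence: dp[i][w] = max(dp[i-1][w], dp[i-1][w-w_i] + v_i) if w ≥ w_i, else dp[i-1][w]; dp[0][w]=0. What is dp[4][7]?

i\w   0   1   2   3   4   5   6   7   8   9  10  11  12
  0   0   0   0   0   0   0   0   0   0   0   0   0   0
  1   0   0   4   4   4   4   4   4   4   4   4   4   4
  2   0   2   4   6   6   6   6   6   6   6   6   6   6
  3   0   2   4   6   6   9  11  13  15  15  15  15  15
  4   0   2   4   6   7   9  11  13  15  16  16  16  16

13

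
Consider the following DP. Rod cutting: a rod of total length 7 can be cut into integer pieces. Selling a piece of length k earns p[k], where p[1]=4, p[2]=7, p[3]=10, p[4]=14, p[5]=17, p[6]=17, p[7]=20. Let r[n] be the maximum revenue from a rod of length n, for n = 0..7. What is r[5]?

20

   n    0    1    2    3    4    5    6    7
r[n]    0    4    8   12   16   20   24   28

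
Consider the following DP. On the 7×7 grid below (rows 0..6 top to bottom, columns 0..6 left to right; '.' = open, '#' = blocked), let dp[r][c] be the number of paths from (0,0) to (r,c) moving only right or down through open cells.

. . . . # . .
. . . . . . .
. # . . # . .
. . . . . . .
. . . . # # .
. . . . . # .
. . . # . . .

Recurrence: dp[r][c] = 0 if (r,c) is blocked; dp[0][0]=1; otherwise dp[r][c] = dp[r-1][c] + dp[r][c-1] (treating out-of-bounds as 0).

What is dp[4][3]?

r\c   0   1   2   3   4   5   6
  0   1   1   1   1   0   0   0
  1   1   2   3   4   4   4   4
  2   1   0   3   7   0   4   8
  3   1   1   4  11  11  15  23
  4   1   2   6  17   0   0  23
  5   1   3   9  26  26   0  23
  6   1   4  13   0  26  26  49

17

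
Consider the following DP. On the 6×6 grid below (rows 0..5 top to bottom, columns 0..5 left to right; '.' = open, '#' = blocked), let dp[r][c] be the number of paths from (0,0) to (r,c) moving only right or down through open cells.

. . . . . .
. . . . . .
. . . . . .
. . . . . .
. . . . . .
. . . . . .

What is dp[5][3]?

r\c   0   1   2   3   4   5
  0   1   1   1   1   1   1
  1   1   2   3   4   5   6
  2   1   3   6  10  15  21
  3   1   4  10  20  35  56
  4   1   5  15  35  70 126
  5   1   6  21  56 126 252

56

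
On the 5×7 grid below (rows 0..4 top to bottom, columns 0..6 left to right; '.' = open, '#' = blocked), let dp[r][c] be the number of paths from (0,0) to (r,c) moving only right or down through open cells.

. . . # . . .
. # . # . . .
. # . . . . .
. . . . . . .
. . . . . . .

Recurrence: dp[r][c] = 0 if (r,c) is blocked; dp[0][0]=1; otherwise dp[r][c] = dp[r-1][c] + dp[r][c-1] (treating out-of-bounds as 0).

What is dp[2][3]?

1

r\c   0   1   2   3   4   5   6
  0   1   1   1   0   0   0   0
  1   1   0   1   0   0   0   0
  2   1   0   1   1   1   1   1
  3   1   1   2   3   4   5   6
  4   1   2   4   7  11  16  22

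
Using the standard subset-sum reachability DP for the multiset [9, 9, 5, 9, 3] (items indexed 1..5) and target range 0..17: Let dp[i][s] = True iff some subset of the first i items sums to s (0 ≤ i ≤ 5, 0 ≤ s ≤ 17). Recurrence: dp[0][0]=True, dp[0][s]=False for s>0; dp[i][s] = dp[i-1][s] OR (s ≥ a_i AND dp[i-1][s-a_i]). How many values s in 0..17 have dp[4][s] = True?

i\s   0   1   2   3   4   5   6   7   8   9  10  11  12  13  14  15  16  17
  0   T   F   F   F   F   F   F   F   F   F   F   F   F   F   F   F   F   F
  1   T   F   F   F   F   F   F   F   F   T   F   F   F   F   F   F   F   F
  2   T   F   F   F   F   F   F   F   F   T   F   F   F   F   F   F   F   F
  3   T   F   F   F   F   T   F   F   F   T   F   F   F   F   T   F   F   F
  4   T   F   F   F   F   T   F   F   F   T   F   F   F   F   T   F   F   F
  5   T   F   F   T   F   T   F   F   T   T   F   F   T   F   T   F   F   T

4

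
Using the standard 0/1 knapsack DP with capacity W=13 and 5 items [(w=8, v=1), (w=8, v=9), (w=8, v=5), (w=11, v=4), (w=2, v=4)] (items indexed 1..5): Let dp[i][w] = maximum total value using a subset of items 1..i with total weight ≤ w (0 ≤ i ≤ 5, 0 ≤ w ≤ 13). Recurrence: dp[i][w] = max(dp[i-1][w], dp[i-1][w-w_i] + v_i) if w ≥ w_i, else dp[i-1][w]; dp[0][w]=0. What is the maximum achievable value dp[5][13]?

13

i\w   0   1   2   3   4   5   6   7   8   9  10  11  12  13
  0   0   0   0   0   0   0   0   0   0   0   0   0   0   0
  1   0   0   0   0   0   0   0   0   1   1   1   1   1   1
  2   0   0   0   0   0   0   0   0   9   9   9   9   9   9
  3   0   0   0   0   0   0   0   0   9   9   9   9   9   9
  4   0   0   0   0   0   0   0   0   9   9   9   9   9   9
  5   0   0   4   4   4   4   4   4   9   9  13  13  13  13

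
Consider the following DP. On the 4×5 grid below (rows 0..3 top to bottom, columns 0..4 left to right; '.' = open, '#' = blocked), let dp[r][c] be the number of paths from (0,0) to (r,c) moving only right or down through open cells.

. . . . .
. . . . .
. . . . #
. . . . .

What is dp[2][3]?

10

r\c   0   1   2   3   4
  0   1   1   1   1   1
  1   1   2   3   4   5
  2   1   3   6  10   0
  3   1   4  10  20  20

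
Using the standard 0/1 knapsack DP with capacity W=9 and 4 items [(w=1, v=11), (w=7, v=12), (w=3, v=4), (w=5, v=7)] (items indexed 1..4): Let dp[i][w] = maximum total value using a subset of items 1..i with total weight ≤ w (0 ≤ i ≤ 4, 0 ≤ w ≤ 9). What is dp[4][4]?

15

i\w   0   1   2   3   4   5   6   7   8   9
  0   0   0   0   0   0   0   0   0   0   0
  1   0  11  11  11  11  11  11  11  11  11
  2   0  11  11  11  11  11  11  12  23  23
  3   0  11  11  11  15  15  15  15  23  23
  4   0  11  11  11  15  15  18  18  23  23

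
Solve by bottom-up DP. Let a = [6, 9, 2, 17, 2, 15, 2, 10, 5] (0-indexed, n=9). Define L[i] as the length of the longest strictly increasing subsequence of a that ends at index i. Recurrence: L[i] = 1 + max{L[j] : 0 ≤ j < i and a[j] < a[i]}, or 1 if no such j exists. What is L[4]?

1

   i    0    1    2    3    4    5    6    7    8
a[i]    6    9    2   17    2   15    2   10    5
L[i]    1    2    1    3    1    3    1    3    2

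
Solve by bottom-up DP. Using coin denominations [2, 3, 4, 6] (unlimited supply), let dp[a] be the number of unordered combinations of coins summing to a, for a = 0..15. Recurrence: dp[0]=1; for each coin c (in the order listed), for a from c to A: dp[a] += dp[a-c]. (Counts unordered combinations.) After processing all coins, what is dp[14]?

13

after  coin     0     1     2     3     4     5     6     7     8     9    10    11    12    13    14    15
          2     1     0     1     0     1     0     1     0     1     0     1     0     1     0     1     0
          3     1     0     1     1     1     1     2     1     2     2     2     2     3     2     3     3
          4     1     0     1     1     2     1     3     2     4     3     5     4     7     5     8     7
          6     1     0     1     1     2     1     4     2     5     4     7     5    11     7    13    11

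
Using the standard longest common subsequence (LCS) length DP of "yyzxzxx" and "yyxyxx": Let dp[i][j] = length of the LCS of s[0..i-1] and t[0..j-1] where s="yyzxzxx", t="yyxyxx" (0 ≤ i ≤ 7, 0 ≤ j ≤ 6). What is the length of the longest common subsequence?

5

   ''  y  y  x  y  x  x
''  0  0  0  0  0  0  0
 y  0  1  1  1  1  1  1
 y  0  1  2  2  2  2  2
 z  0  1  2  2  2  2  2
 x  0  1  2  3  3  3  3
 z  0  1  2  3  3  3  3
 x  0  1  2  3  3  4  4
 x  0  1  2  3  3  4  5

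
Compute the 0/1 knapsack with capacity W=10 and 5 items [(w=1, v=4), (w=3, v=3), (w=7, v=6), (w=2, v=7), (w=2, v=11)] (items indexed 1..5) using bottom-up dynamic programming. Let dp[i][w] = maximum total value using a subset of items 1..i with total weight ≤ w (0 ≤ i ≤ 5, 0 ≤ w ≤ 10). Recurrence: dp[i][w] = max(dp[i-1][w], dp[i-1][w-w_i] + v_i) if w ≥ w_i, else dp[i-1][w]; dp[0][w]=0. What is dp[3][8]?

i\w   0   1   2   3   4   5   6   7   8   9  10
  0   0   0   0   0   0   0   0   0   0   0   0
  1   0   4   4   4   4   4   4   4   4   4   4
  2   0   4   4   4   7   7   7   7   7   7   7
  3   0   4   4   4   7   7   7   7  10  10  10
  4   0   4   7  11  11  11  14  14  14  14  17
  5   0   4  11  15  18  22  22  22  25  25  25

10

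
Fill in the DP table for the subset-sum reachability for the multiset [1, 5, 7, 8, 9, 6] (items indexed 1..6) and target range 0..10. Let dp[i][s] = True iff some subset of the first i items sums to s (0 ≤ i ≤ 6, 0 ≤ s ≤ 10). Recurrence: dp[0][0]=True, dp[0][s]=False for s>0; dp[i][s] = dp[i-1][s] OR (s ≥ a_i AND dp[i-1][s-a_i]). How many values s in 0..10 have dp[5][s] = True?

i\s   0   1   2   3   4   5   6   7   8   9  10
  0   T   F   F   F   F   F   F   F   F   F   F
  1   T   T   F   F   F   F   F   F   F   F   F
  2   T   T   F   F   F   T   T   F   F   F   F
  3   T   T   F   F   F   T   T   T   T   F   F
  4   T   T   F   F   F   T   T   T   T   T   F
  5   T   T   F   F   F   T   T   T   T   T   T
  6   T   T   F   F   F   T   T   T   T   T   T

8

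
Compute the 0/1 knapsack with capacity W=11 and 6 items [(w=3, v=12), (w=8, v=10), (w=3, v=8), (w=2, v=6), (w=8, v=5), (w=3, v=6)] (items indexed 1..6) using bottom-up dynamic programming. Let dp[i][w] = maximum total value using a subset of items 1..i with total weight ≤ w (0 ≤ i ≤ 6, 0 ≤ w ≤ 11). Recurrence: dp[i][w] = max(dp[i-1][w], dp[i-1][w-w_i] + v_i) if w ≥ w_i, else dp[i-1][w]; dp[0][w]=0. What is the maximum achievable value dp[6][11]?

32

i\w   0   1   2   3   4   5   6   7   8   9  10  11
  0   0   0   0   0   0   0   0   0   0   0   0   0
  1   0   0   0  12  12  12  12  12  12  12  12  12
  2   0   0   0  12  12  12  12  12  12  12  12  22
  3   0   0   0  12  12  12  20  20  20  20  20  22
  4   0   0   6  12  12  18  20  20  26  26  26  26
  5   0   0   6  12  12  18  20  20  26  26  26  26
  6   0   0   6  12  12  18  20  20  26  26  26  32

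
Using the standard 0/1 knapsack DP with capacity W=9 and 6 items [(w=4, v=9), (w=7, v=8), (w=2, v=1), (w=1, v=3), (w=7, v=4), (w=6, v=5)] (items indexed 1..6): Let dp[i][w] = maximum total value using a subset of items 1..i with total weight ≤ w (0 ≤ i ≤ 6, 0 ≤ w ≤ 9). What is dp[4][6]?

12

i\w   0   1   2   3   4   5   6   7   8   9
  0   0   0   0   0   0   0   0   0   0   0
  1   0   0   0   0   9   9   9   9   9   9
  2   0   0   0   0   9   9   9   9   9   9
  3   0   0   1   1   9   9  10  10  10  10
  4   0   3   3   4   9  12  12  13  13  13
  5   0   3   3   4   9  12  12  13  13  13
  6   0   3   3   4   9  12  12  13  13  13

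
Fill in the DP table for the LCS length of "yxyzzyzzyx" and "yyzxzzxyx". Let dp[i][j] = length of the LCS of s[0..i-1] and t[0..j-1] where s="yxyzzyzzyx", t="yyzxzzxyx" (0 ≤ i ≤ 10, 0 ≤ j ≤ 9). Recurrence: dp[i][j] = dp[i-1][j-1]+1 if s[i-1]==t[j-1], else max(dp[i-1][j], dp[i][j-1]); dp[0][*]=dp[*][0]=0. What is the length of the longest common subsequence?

7

   ''  y  y  z  x  z  z  x  y  x
''  0  0  0  0  0  0  0  0  0  0
 y  0  1  1  1  1  1  1  1  1  1
 x  0  1  1  1  2  2  2  2  2  2
 y  0  1  2  2  2  2  2  2  3  3
 z  0  1  2  3  3  3  3  3  3  3
 z  0  1  2  3  3  4  4  4  4  4
 y  0  1  2  3  3  4  4  4  5  5
 z  0  1  2  3  3  4  5  5  5  5
 z  0  1  2  3  3  4  5  5  5  5
 y  0  1  2  3  3  4  5  5  6  6
 x  0  1  2  3  4  4  5  6  6  7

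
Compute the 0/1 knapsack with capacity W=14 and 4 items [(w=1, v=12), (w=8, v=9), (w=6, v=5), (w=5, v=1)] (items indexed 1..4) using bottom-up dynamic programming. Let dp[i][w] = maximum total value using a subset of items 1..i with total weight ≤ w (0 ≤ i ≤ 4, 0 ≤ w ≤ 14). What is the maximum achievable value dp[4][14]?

22

i\w   0   1   2   3   4   5   6   7   8   9  10  11  12  13  14
  0   0   0   0   0   0   0   0   0   0   0   0   0   0   0   0
  1   0  12  12  12  12  12  12  12  12  12  12  12  12  12  12
  2   0  12  12  12  12  12  12  12  12  21  21  21  21  21  21
  3   0  12  12  12  12  12  12  17  17  21  21  21  21  21  21
  4   0  12  12  12  12  12  13  17  17  21  21  21  21  21  22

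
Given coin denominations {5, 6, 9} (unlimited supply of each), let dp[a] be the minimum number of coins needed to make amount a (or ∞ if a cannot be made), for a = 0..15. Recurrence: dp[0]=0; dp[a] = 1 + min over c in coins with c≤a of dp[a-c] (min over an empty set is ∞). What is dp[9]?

 a  0  1  2  3  4  5  6  7  8  9 10 11 12 13 14 15
dp  0  -  -  -  -  1  1  -  -  1  2  2  2  -  2  2
(- denotes ∞ / unreachable)

1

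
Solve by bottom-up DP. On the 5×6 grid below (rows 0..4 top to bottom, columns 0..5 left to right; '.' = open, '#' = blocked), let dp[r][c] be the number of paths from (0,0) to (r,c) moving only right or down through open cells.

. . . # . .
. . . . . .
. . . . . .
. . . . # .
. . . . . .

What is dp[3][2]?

10

r\c   0   1   2   3   4   5
  0   1   1   1   0   0   0
  1   1   2   3   3   3   3
  2   1   3   6   9  12  15
  3   1   4  10  19   0  15
  4   1   5  15  34  34  49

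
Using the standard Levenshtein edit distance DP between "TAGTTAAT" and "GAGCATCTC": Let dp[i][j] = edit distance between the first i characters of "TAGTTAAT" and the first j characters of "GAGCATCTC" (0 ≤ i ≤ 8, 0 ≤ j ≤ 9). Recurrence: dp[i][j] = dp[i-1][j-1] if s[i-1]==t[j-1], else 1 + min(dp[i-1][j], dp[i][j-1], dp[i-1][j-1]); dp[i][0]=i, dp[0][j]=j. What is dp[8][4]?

   ''  G  A  G  C  A  T  C  T  C
''  0  1  2  3  4  5  6  7  8  9
 T  1  1  2  3  4  5  5  6  7  8
 A  2  2  1  2  3  4  5  6  7  8
 G  3  2  2  1  2  3  4  5  6  7
 T  4  3  3  2  2  3  3  4  5  6
 T  5  4  4  3  3  3  3  4  4  5
 A  6  5  4  4  4  3  4  4  5  5
 A  7  6  5  5  5  4  4  5  5  6
 T  8  7  6  6  6  5  4  5  5  6

6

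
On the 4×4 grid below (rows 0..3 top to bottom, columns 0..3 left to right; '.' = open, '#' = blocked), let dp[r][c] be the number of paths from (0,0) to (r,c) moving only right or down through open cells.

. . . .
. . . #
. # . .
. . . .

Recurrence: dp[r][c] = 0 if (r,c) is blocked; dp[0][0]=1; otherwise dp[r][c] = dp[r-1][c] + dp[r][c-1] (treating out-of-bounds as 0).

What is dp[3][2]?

r\c   0   1   2   3
  0   1   1   1   1
  1   1   2   3   0
  2   1   0   3   3
  3   1   1   4   7

4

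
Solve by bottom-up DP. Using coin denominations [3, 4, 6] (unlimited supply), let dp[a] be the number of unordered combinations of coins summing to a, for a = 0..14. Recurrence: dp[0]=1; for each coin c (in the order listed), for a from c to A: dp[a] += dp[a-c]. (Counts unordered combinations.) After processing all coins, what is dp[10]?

after  coin     0     1     2     3     4     5     6     7     8     9    10    11    12    13    14
          3     1     0     0     1     0     0     1     0     0     1     0     0     1     0     0
          4     1     0     0     1     1     0     1     1     1     1     1     1     2     1     1
          6     1     0     0     1     1     0     2     1     1     2     2     1     4     2     2

2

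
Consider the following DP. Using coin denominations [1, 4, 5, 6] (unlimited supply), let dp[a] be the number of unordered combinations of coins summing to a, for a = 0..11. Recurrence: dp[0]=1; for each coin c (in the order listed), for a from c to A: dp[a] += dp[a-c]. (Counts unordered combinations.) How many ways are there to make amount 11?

after  coin     0     1     2     3     4     5     6     7     8     9    10    11
          1     1     1     1     1     1     1     1     1     1     1     1     1
          4     1     1     1     1     2     2     2     2     3     3     3     3
          5     1     1     1     1     2     3     3     3     4     5     6     6
          6     1     1     1     1     2     3     4     4     5     6     8     9

9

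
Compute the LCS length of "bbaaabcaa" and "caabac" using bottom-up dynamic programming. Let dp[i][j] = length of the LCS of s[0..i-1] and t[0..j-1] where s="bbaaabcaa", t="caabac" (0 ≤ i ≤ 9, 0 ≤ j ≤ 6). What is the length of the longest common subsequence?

   ''  c  a  a  b  a  c
''  0  0  0  0  0  0  0
 b  0  0  0  0  1  1  1
 b  0  0  0  0  1  1  1
 a  0  0  1  1  1  2  2
 a  0  0  1  2  2  2  2
 a  0  0  1  2  2  3  3
 b  0  0  1  2  3  3  3
 c  0  1  1  2  3  3  4
 a  0  1  2  2  3  4  4
 a  0  1  2  3  3  4  4

4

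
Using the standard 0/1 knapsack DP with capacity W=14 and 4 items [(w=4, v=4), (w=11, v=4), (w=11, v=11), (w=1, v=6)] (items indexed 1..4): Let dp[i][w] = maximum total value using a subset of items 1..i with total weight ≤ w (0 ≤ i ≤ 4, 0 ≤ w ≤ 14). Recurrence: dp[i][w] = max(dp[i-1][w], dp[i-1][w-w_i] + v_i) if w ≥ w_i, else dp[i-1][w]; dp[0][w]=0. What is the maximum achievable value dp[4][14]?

17

i\w   0   1   2   3   4   5   6   7   8   9  10  11  12  13  14
  0   0   0   0   0   0   0   0   0   0   0   0   0   0   0   0
  1   0   0   0   0   4   4   4   4   4   4   4   4   4   4   4
  2   0   0   0   0   4   4   4   4   4   4   4   4   4   4   4
  3   0   0   0   0   4   4   4   4   4   4   4  11  11  11  11
  4   0   6   6   6   6  10  10  10  10  10  10  11  17  17  17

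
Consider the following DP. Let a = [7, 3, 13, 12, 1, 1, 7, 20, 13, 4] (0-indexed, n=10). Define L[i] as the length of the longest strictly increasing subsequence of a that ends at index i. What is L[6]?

   i    0    1    2    3    4    5    6    7    8    9
a[i]    7    3   13   12    1    1    7   20   13    4
L[i]    1    1    2    2    1    1    2    3    3    2

2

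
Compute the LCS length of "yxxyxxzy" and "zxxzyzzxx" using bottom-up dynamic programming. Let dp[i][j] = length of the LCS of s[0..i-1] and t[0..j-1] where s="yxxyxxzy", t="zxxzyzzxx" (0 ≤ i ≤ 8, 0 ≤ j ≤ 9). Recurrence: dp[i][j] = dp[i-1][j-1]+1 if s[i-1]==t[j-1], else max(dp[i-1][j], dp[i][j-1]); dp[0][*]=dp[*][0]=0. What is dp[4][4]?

   ''  z  x  x  z  y  z  z  x  x
''  0  0  0  0  0  0  0  0  0  0
 y  0  0  0  0  0  1  1  1  1  1
 x  0  0  1  1  1  1  1  1  2  2
 x  0  0  1  2  2  2  2  2  2  3
 y  0  0  1  2  2  3  3  3  3  3
 x  0  0  1  2  2  3  3  3  4  4
 x  0  0  1  2  2  3  3  3  4  5
 z  0  1  1  2  3  3  4  4  4  5
 y  0  1  1  2  3  4  4  4  4  5

2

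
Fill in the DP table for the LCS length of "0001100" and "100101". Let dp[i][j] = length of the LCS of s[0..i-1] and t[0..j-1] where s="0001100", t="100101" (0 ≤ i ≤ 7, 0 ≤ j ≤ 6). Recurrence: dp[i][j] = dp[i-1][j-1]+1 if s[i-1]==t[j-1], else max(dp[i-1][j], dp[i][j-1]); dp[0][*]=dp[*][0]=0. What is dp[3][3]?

   ''  1  0  0  1  0  1
''  0  0  0  0  0  0  0
 0  0  0  1  1  1  1  1
 0  0  0  1  2  2  2  2
 0  0  0  1  2  2  3  3
 1  0  1  1  2  3  3  4
 1  0  1  1  2  3  3  4
 0  0  1  2  2  3  4  4
 0  0  1  2  3  3  4  4

2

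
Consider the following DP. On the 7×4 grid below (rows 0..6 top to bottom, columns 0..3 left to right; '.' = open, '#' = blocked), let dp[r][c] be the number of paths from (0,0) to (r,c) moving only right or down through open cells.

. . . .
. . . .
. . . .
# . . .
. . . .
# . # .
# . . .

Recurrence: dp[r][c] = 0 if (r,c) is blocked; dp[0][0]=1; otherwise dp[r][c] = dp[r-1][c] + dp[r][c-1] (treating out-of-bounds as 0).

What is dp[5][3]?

31

r\c   0   1   2   3
  0   1   1   1   1
  1   1   2   3   4
  2   1   3   6  10
  3   0   3   9  19
  4   0   3  12  31
  5   0   3   0  31
  6   0   3   3  34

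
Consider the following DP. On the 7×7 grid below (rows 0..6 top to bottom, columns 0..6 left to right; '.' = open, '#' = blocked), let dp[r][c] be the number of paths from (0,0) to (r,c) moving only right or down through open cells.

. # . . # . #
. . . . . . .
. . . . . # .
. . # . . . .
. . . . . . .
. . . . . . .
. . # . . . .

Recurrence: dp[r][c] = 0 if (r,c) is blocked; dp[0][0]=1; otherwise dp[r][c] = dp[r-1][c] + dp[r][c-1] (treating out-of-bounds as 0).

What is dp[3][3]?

r\c   0   1   2   3   4   5   6
  0   1   0   0   0   0   0   0
  1   1   1   1   1   1   1   1
  2   1   2   3   4   5   0   1
  3   1   3   0   4   9   9  10
  4   1   4   4   8  17  26  36
  5   1   5   9  17  34  60  96
  6   1   6   0  17  51 111 207

4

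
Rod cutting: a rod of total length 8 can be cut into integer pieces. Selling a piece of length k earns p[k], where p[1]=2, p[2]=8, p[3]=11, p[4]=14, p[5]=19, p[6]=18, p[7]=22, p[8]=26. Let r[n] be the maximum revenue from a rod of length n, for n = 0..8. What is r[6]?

   n    0    1    2    3    4    5    6    7    8
r[n]    0    2    8   11   16   19   24   27   32

24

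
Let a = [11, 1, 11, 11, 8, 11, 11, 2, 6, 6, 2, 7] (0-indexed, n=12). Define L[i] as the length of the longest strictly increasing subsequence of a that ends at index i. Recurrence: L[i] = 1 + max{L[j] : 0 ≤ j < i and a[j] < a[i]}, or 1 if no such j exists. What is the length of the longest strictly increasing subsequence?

4

   i    0    1    2    3    4    5    6    7    8    9   10   11
a[i]   11    1   11   11    8   11   11    2    6    6    2    7
L[i]    1    1    2    2    2    3    3    2    3    3    2    4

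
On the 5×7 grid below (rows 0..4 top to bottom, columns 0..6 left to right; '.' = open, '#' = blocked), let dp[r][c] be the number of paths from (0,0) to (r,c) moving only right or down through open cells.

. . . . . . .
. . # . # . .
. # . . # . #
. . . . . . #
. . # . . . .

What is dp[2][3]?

1

r\c   0   1   2   3   4   5   6
  0   1   1   1   1   1   1   1
  1   1   2   0   1   0   1   2
  2   1   0   0   1   0   1   0
  3   1   1   1   2   2   3   0
  4   1   2   0   2   4   7   7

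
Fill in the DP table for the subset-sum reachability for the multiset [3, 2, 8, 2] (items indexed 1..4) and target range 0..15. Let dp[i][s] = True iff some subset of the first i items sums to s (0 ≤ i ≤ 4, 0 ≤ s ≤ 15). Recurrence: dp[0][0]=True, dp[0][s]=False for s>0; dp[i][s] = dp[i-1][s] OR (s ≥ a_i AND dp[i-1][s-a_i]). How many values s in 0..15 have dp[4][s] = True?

i\s   0   1   2   3   4   5   6   7   8   9  10  11  12  13  14  15
  0   T   F   F   F   F   F   F   F   F   F   F   F   F   F   F   F
  1   T   F   F   T   F   F   F   F   F   F   F   F   F   F   F   F
  2   T   F   T   T   F   T   F   F   F   F   F   F   F   F   F   F
  3   T   F   T   T   F   T   F   F   T   F   T   T   F   T   F   F
  4   T   F   T   T   T   T   F   T   T   F   T   T   T   T   F   T

12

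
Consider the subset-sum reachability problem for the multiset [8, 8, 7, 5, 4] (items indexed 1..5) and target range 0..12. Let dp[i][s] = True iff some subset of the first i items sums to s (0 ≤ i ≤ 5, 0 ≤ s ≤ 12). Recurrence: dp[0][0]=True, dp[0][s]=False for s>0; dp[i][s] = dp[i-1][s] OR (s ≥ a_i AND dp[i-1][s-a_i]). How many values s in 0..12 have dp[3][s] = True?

i\s   0   1   2   3   4   5   6   7   8   9  10  11  12
  0   T   F   F   F   F   F   F   F   F   F   F   F   F
  1   T   F   F   F   F   F   F   F   T   F   F   F   F
  2   T   F   F   F   F   F   F   F   T   F   F   F   F
  3   T   F   F   F   F   F   F   T   T   F   F   F   F
  4   T   F   F   F   F   T   F   T   T   F   F   F   T
  5   T   F   F   F   T   T   F   T   T   T   F   T   T

3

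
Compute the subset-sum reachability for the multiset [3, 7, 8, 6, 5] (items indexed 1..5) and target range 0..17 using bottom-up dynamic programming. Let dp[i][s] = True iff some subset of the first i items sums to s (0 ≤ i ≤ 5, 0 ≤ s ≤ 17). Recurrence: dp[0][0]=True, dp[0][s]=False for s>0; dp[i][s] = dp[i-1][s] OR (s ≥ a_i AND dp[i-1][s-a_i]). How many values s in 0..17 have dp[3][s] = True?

7

i\s   0   1   2   3   4   5   6   7   8   9  10  11  12  13  14  15  16  17
  0   T   F   F   F   F   F   F   F   F   F   F   F   F   F   F   F   F   F
  1   T   F   F   T   F   F   F   F   F   F   F   F   F   F   F   F   F   F
  2   T   F   F   T   F   F   F   T   F   F   T   F   F   F   F   F   F   F
  3   T   F   F   T   F   F   F   T   T   F   T   T   F   F   F   T   F   F
  4   T   F   F   T   F   F   T   T   T   T   T   T   F   T   T   T   T   T
  5   T   F   F   T   F   T   T   T   T   T   T   T   T   T   T   T   T   T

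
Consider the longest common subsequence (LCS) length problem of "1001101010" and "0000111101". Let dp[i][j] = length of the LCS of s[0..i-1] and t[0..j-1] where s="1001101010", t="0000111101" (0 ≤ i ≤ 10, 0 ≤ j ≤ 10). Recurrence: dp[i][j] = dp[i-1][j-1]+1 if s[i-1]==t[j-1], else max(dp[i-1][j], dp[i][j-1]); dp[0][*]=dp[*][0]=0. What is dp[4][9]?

   ''  0  0  0  0  1  1  1  1  0  1
''  0  0  0  0  0  0  0  0  0  0  0
 1  0  0  0  0  0  1  1  1  1  1  1
 0  0  1  1  1  1  1  1  1  1  2  2
 0  0  1  2  2  2  2  2  2  2  2  2
 1  0  1  2  2  2  3  3  3  3  3  3
 1  0  1  2  2  2  3  4  4  4  4  4
 0  0  1  2  3  3  3  4  4  4  5  5
 1  0  1  2  3  3  4  4  5  5  5  6
 0  0  1  2  3  4  4  4  5  5  6  6
 1  0  1  2  3  4  5  5  5  6  6  7
 0  0  1  2  3  4  5  5  5  6  7  7

3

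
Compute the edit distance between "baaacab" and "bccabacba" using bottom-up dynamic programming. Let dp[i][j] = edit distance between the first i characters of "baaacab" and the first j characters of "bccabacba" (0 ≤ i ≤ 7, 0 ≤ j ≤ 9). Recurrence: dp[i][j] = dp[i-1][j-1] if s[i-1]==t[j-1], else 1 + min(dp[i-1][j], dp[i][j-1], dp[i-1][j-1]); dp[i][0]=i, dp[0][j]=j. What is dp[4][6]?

   ''  b  c  c  a  b  a  c  b  a
''  0  1  2  3  4  5  6  7  8  9
 b  1  0  1  2  3  4  5  6  7  8
 a  2  1  1  2  2  3  4  5  6  7
 a  3  2  2  2  2  3  3  4  5  6
 a  4  3  3  3  2  3  3  4  5  5
 c  5  4  3  3  3  3  4  3  4  5
 a  6  5  4  4  3  4  3  4  4  4
 b  7  6  5  5  4  3  4  4  4  5

3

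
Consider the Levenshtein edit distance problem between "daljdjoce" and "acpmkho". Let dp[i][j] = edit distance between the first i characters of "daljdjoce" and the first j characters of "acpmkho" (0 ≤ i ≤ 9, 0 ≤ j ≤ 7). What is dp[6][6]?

6

   ''  a  c  p  m  k  h  o
''  0  1  2  3  4  5  6  7
 d  1  1  2  3  4  5  6  7
 a  2  1  2  3  4  5  6  7
 l  3  2  2  3  4  5  6  7
 j  4  3  3  3  4  5  6  7
 d  5  4  4  4  4  5  6  7
 j  6  5  5  5  5  5  6  7
 o  7  6  6  6  6  6  6  6
 c  8  7  6  7  7  7  7  7
 e  9  8  7  7  8  8  8  8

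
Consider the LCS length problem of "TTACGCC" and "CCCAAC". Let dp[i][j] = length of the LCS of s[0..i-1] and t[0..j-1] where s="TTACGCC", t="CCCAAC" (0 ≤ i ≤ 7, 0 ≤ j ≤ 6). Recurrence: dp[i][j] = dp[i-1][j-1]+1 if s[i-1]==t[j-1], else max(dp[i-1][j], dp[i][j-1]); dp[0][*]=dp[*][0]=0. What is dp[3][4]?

1

   ''  C  C  C  A  A  C
''  0  0  0  0  0  0  0
 T  0  0  0  0  0  0  0
 T  0  0  0  0  0  0  0
 A  0  0  0  0  1  1  1
 C  0  1  1  1  1  1  2
 G  0  1  1  1  1  1  2
 C  0  1  2  2  2  2  2
 C  0  1  2  3  3  3  3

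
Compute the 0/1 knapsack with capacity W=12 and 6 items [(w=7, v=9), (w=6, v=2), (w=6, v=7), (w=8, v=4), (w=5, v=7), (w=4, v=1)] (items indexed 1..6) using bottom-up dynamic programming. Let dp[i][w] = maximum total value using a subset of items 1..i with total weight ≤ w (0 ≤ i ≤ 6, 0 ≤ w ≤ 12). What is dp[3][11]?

i\w   0   1   2   3   4   5   6   7   8   9  10  11  12
  0   0   0   0   0   0   0   0   0   0   0   0   0   0
  1   0   0   0   0   0   0   0   9   9   9   9   9   9
  2   0   0   0   0   0   0   2   9   9   9   9   9   9
  3   0   0   0   0   0   0   7   9   9   9   9   9   9
  4   0   0   0   0   0   0   7   9   9   9   9   9   9
  5   0   0   0   0   0   7   7   9   9   9   9  14  16
  6   0   0   0   0   1   7   7   9   9   9   9  14  16

9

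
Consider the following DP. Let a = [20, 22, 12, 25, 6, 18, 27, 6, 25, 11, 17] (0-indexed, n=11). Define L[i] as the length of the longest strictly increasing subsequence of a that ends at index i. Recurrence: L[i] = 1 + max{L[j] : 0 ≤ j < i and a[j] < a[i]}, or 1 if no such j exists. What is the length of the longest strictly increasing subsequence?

4

   i    0    1    2    3    4    5    6    7    8    9   10
a[i]   20   22   12   25    6   18   27    6   25   11   17
L[i]    1    2    1    3    1    2    4    1    3    2    3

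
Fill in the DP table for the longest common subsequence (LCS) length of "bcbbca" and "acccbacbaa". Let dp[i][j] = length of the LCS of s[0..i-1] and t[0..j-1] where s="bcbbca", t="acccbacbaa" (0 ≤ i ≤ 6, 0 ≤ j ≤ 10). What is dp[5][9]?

3

   ''  a  c  c  c  b  a  c  b  a  a
''  0  0  0  0  0  0  0  0  0  0  0
 b  0  0  0  0  0  1  1  1  1  1  1
 c  0  0  1  1  1  1  1  2  2  2  2
 b  0  0  1  1  1  2  2  2  3  3  3
 b  0  0  1  1  1  2  2  2  3  3  3
 c  0  0  1  2  2  2  2  3  3  3  3
 a  0  1  1  2  2  2  3  3  3  4  4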